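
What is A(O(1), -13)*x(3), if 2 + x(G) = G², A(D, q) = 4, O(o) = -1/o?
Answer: 28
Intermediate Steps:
x(G) = -2 + G²
A(O(1), -13)*x(3) = 4*(-2 + 3²) = 4*(-2 + 9) = 4*7 = 28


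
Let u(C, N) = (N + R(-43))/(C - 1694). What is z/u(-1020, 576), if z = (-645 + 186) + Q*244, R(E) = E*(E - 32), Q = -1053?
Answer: 232853058/1267 ≈ 1.8378e+5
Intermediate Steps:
R(E) = E*(-32 + E)
u(C, N) = (3225 + N)/(-1694 + C) (u(C, N) = (N - 43*(-32 - 43))/(C - 1694) = (N - 43*(-75))/(-1694 + C) = (N + 3225)/(-1694 + C) = (3225 + N)/(-1694 + C))
z = -257391 (z = (-645 + 186) - 1053*244 = -459 - 256932 = -257391)
z/u(-1020, 576) = -257391*(-1694 - 1020)/(3225 + 576) = -257391/(3801/(-2714)) = -257391/((-1/2714*3801)) = -257391/(-3801/2714) = -257391*(-2714/3801) = 232853058/1267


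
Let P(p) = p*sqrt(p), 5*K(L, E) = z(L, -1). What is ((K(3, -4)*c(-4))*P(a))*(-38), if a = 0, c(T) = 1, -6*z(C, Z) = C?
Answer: 0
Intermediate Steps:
z(C, Z) = -C/6
K(L, E) = -L/30 (K(L, E) = (-L/6)/5 = -L/30)
P(p) = p**(3/2)
((K(3, -4)*c(-4))*P(a))*(-38) = ((-1/30*3*1)*0**(3/2))*(-38) = (-1/10*1*0)*(-38) = -1/10*0*(-38) = 0*(-38) = 0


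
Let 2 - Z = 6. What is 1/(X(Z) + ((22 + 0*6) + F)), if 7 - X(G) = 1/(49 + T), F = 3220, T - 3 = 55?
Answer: 107/347642 ≈ 0.00030779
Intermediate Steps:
T = 58 (T = 3 + 55 = 58)
Z = -4 (Z = 2 - 1*6 = 2 - 6 = -4)
X(G) = 748/107 (X(G) = 7 - 1/(49 + 58) = 7 - 1/107 = 748/107)
1/(X(Z) + ((22 + 0*6) + F)) = 1/(748/107 + ((22 + 0*6) + 3220)) = 1/(748/107 + ((22 + 0) + 3220)) = 1/(748/107 + (22 + 3220)) = 1/(748/107 + 3242) = 1/(347642/107) = 107/347642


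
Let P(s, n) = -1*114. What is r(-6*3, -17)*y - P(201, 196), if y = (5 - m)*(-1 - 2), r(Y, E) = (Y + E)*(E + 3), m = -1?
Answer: -8706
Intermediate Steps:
r(Y, E) = (3 + E)*(E + Y) (r(Y, E) = (E + Y)*(3 + E) = (3 + E)*(E + Y))
P(s, n) = -114
y = -18 (y = (5 - 1*(-1))*(-1 - 2) = (5 + 1)*(-3) = 6*(-3) = -18)
r(-6*3, -17)*y - P(201, 196) = ((-17)**2 + 3*(-17) + 3*(-6*3) - (-102)*3)*(-18) - 1*(-114) = (289 - 51 + 3*(-18) - 17*(-18))*(-18) + 114 = (289 - 51 - 54 + 306)*(-18) + 114 = 490*(-18) + 114 = -8820 + 114 = -8706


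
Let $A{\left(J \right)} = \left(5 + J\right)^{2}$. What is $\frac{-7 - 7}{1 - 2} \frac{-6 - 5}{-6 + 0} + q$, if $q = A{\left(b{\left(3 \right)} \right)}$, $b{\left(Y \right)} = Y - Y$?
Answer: $\frac{152}{3} \approx 50.667$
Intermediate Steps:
$b{\left(Y \right)} = 0$
$q = 25$ ($q = \left(5 + 0\right)^{2} = 5^{2} = 25$)
$\frac{-7 - 7}{1 - 2} \frac{-6 - 5}{-6 + 0} + q = \frac{-7 - 7}{1 - 2} \frac{-6 - 5}{-6 + 0} + 25 = - \frac{14}{-1} \left(- \frac{11}{-6}\right) + 25 = \left(-14\right) \left(-1\right) \left(\left(-11\right) \left(- \frac{1}{6}\right)\right) + 25 = 14 \cdot \frac{11}{6} + 25 = \frac{77}{3} + 25 = \frac{152}{3}$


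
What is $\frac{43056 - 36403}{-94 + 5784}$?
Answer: $\frac{6653}{5690} \approx 1.1692$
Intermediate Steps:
$\frac{43056 - 36403}{-94 + 5784} = \frac{6653}{5690}$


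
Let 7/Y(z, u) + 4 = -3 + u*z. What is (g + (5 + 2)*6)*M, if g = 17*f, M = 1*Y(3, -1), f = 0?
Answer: -147/5 ≈ -29.400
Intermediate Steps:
Y(z, u) = 7/(-7 + u*z) (Y(z, u) = 7/(-4 + (-3 + u*z)) = 7/(-7 + u*z))
M = -7/10 (M = 1*(7/(-7 - 1*3)) = 1*(7/(-7 - 3)) = 1*(7/(-10)) = 1*(7*(-⅒)) = 1*(-7/10) = -7/10 ≈ -0.70000)
g = 0 (g = 17*0 = 0)
(g + (5 + 2)*6)*M = (0 + (5 + 2)*6)*(-7/10) = (0 + 7*6)*(-7/10) = (0 + 42)*(-7/10) = 42*(-7/10) = -147/5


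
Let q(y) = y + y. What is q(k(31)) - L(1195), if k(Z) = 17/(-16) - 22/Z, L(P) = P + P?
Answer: -593599/248 ≈ -2393.5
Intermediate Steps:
L(P) = 2*P
k(Z) = -17/16 - 22/Z (k(Z) = 17*(-1/16) - 22/Z = -17/16 - 22/Z)
q(y) = 2*y
q(k(31)) - L(1195) = 2*(-17/16 - 22/31) - 2*1195 = 2*(-17/16 - 22*1/31) - 1*2390 = 2*(-17/16 - 22/31) - 2390 = 2*(-879/496) - 2390 = -879/248 - 2390 = -593599/248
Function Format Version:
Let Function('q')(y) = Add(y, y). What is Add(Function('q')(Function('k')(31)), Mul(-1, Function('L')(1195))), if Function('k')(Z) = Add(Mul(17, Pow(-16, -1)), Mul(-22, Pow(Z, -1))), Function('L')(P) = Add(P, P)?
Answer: Rational(-593599, 248) ≈ -2393.5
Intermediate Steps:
Function('L')(P) = Mul(2, P)
Function('k')(Z) = Add(Rational(-17, 16), Mul(-22, Pow(Z, -1))) (Function('k')(Z) = Add(Mul(17, Rational(-1, 16)), Mul(-22, Pow(Z, -1))) = Add(Rational(-17, 16), Mul(-22, Pow(Z, -1))))
Function('q')(y) = Mul(2, y)
Add(Function('q')(Function('k')(31)), Mul(-1, Function('L')(1195))) = Add(Mul(2, Add(Rational(-17, 16), Mul(-22, Pow(31, -1)))), Mul(-1, Mul(2, 1195))) = Add(Mul(2, Add(Rational(-17, 16), Mul(-22, Rational(1, 31)))), Mul(-1, 2390)) = Add(Mul(2, Add(Rational(-17, 16), Rational(-22, 31))), -2390) = Add(Mul(2, Rational(-879, 496)), -2390) = Add(Rational(-879, 248), -2390) = Rational(-593599, 248)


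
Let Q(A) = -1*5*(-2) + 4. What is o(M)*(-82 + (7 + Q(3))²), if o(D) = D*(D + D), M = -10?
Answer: 71800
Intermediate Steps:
Q(A) = 14 (Q(A) = -5*(-2) + 4 = 10 + 4 = 14)
o(D) = 2*D² (o(D) = D*(2*D) = 2*D²)
o(M)*(-82 + (7 + Q(3))²) = (2*(-10)²)*(-82 + (7 + 14)²) = (2*100)*(-82 + 21²) = 200*(-82 + 441) = 200*359 = 71800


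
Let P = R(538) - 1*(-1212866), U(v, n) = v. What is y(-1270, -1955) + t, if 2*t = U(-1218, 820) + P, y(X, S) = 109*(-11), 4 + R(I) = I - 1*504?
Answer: 604640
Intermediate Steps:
R(I) = -508 + I (R(I) = -4 + (I - 1*504) = -4 + (I - 504) = -4 + (-504 + I) = -508 + I)
P = 1212896 (P = (-508 + 538) - 1*(-1212866) = 30 + 1212866 = 1212896)
y(X, S) = -1199
t = 605839 (t = (-1218 + 1212896)/2 = (½)*1211678 = 605839)
y(-1270, -1955) + t = -1199 + 605839 = 604640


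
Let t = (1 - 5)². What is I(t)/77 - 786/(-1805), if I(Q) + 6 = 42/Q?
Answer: 435441/1111880 ≈ 0.39163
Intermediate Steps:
t = 16 (t = (-4)² = 16)
I(Q) = -6 + 42/Q
I(t)/77 - 786/(-1805) = (-6 + 42/16)/77 - 786/(-1805) = (-6 + 42*(1/16))*(1/77) - 786*(-1/1805) = (-6 + 21/8)*(1/77) + 786/1805 = -27/8*1/77 + 786/1805 = -27/616 + 786/1805 = 435441/1111880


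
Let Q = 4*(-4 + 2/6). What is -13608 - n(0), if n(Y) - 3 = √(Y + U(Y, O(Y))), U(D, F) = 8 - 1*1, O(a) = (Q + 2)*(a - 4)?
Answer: -13611 - √7 ≈ -13614.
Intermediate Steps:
Q = -44/3 (Q = 4*(-4 + 2*(⅙)) = 4*(-4 + ⅓) = 4*(-11/3) = -44/3 ≈ -14.667)
O(a) = 152/3 - 38*a/3 (O(a) = (-44/3 + 2)*(a - 4) = -38*(-4 + a)/3 = 152/3 - 38*a/3)
U(D, F) = 7 (U(D, F) = 8 - 1 = 7)
n(Y) = 3 + √(7 + Y) (n(Y) = 3 + √(Y + 7) = 3 + √(7 + Y))
-13608 - n(0) = -13608 - (3 + √(7 + 0)) = -13608 - (3 + √7) = -13608 + (-3 - √7) = -13611 - √7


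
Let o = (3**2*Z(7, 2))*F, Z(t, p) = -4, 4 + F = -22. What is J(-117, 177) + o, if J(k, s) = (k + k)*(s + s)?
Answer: -81900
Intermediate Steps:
F = -26 (F = -4 - 22 = -26)
o = 936 (o = (3**2*(-4))*(-26) = (9*(-4))*(-26) = -36*(-26) = 936)
J(k, s) = 4*k*s (J(k, s) = (2*k)*(2*s) = 4*k*s)
J(-117, 177) + o = 4*(-117)*177 + 936 = -82836 + 936 = -81900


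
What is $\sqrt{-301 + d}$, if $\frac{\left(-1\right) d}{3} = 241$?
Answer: $32 i \approx 32.0 i$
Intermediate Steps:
$d = -723$ ($d = \left(-3\right) 241 = -723$)
$\sqrt{-301 + d} = \sqrt{-301 - 723} = \sqrt{-1024} = 32 i$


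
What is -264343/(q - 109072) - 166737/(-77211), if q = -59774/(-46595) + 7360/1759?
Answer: 1054439954640555181/230067135875170878 ≈ 4.5832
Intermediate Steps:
q = 448081666/81960605 (q = -59774*(-1/46595) + 7360*(1/1759) = 59774/46595 + 7360/1759 = 448081666/81960605 ≈ 5.4670)
-264343/(q - 109072) - 166737/(-77211) = -264343/(448081666/81960605 - 109072) - 166737/(-77211) = -264343/(-8939159026894/81960605) - 166737*(-1/77211) = -264343*(-81960605/8939159026894) + 55579/25737 = 21665712207515/8939159026894 + 55579/25737 = 1054439954640555181/230067135875170878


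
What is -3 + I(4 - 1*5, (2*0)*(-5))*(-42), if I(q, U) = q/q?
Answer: -45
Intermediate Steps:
I(q, U) = 1
-3 + I(4 - 1*5, (2*0)*(-5))*(-42) = -3 + 1*(-42) = -3 - 42 = -45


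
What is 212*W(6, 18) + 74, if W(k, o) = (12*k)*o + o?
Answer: 278642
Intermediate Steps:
W(k, o) = o + 12*k*o (W(k, o) = 12*k*o + o = o + 12*k*o)
212*W(6, 18) + 74 = 212*(18*(1 + 12*6)) + 74 = 212*(18*(1 + 72)) + 74 = 212*(18*73) + 74 = 212*1314 + 74 = 278568 + 74 = 278642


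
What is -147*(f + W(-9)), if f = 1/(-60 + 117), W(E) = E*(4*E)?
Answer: -904981/19 ≈ -47631.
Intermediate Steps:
W(E) = 4*E²
f = 1/57 ≈ 0.017544
-147*(f + W(-9)) = -147*(1/57 + 4*(-9)²) = -147*(1/57 + 4*81) = -147*(1/57 + 324) = -147*18469/57 = -904981/19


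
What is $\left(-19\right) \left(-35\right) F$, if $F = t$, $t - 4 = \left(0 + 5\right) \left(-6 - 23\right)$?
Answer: $-93765$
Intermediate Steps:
$t = -141$ ($t = 4 + \left(0 + 5\right) \left(-6 - 23\right) = 4 + 5 \left(-29\right) = 4 - 145 = -141$)
$F = -141$
$\left(-19\right) \left(-35\right) F = \left(-19\right) \left(-35\right) \left(-141\right) = 665 \left(-141\right) = -93765$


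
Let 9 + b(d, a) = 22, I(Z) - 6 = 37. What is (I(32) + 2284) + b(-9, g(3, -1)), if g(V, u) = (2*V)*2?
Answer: 2340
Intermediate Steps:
g(V, u) = 4*V
I(Z) = 43 (I(Z) = 6 + 37 = 43)
b(d, a) = 13 (b(d, a) = -9 + 22 = 13)
(I(32) + 2284) + b(-9, g(3, -1)) = (43 + 2284) + 13 = 2327 + 13 = 2340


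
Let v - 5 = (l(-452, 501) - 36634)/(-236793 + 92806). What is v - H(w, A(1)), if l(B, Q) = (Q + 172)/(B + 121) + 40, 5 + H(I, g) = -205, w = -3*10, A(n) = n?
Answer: 10258948142/47659697 ≈ 215.25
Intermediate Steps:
w = -30
H(I, g) = -210 (H(I, g) = -5 - 205 = -210)
l(B, Q) = 40 + (172 + Q)/(121 + B) (l(B, Q) = (172 + Q)/(121 + B) + 40 = 40 + (172 + Q)/(121 + B))
v = 250411772/47659697 (v = 5 + ((5012 + 501 + 40*(-452))/(121 - 452) - 36634)/(-236793 + 92806) = 5 + ((5012 + 501 - 18080)/(-331) - 36634)/(-143987) = 5 + (-1/331*(-12567) - 36634)*(-1/143987) = 5 + (12567/331 - 36634)*(-1/143987) = 5 - 12113287/331*(-1/143987) = 5 + 12113287/47659697 = 250411772/47659697 ≈ 5.2542)
v - H(w, A(1)) = 250411772/47659697 - 1*(-210) = 250411772/47659697 + 210 = 10258948142/47659697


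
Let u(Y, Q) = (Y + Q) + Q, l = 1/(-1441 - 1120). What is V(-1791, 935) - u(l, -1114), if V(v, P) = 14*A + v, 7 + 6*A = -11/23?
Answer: 74138458/176709 ≈ 419.55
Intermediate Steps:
l = -1/2561 (l = 1/(-2561) = -1/2561 ≈ -0.00039047)
A = -86/69 (A = -7/6 + (-11/23)/6 = -7/6 + (-11*1/23)/6 = -7/6 + (⅙)*(-11/23) = -7/6 - 11/138 = -86/69 ≈ -1.2464)
V(v, P) = -1204/69 + v (V(v, P) = 14*(-86/69) + v = -1204/69 + v)
u(Y, Q) = Y + 2*Q (u(Y, Q) = (Q + Y) + Q = Y + 2*Q)
V(-1791, 935) - u(l, -1114) = (-1204/69 - 1791) - (-1/2561 + 2*(-1114)) = -124783/69 - (-1/2561 - 2228) = -124783/69 - 1*(-5705909/2561) = -124783/69 + 5705909/2561 = 74138458/176709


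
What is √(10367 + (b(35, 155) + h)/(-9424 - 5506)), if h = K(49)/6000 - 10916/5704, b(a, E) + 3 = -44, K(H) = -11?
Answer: √4229162880243926046522/638705400 ≈ 101.82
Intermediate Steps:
b(a, E) = -47 (b(a, E) = -3 - 44 = -47)
h = -8194843/4278000 (h = -11/6000 - 10916/5704 = -11*1/6000 - 10916*1/5704 = -11/6000 - 2729/1426 = -8194843/4278000 ≈ -1.9156)
√(10367 + (b(35, 155) + h)/(-9424 - 5506)) = √(10367 + (-47 - 8194843/4278000)/(-9424 - 5506)) = √(10367 - 209260843/4278000/(-14930)) = √(10367 - 209260843/4278000*(-1/14930)) = √(10367 + 209260843/63870540000) = √(662146097440843/63870540000) = √4229162880243926046522/638705400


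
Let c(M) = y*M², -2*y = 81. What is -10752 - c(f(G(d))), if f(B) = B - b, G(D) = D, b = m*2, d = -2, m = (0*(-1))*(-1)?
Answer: -10590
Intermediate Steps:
m = 0 (m = 0*(-1) = 0)
y = -81/2 (y = -½*81 = -81/2 ≈ -40.500)
b = 0 (b = 0*2 = 0)
f(B) = B (f(B) = B - 1*0 = B + 0 = B)
c(M) = -81*M²/2
-10752 - c(f(G(d))) = -10752 - (-81)*(-2)²/2 = -10752 - (-81)*4/2 = -10752 - 1*(-162) = -10752 + 162 = -10590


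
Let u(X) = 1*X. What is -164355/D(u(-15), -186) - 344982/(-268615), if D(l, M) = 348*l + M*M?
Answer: -11338009031/2630278080 ≈ -4.3106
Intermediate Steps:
u(X) = X
D(l, M) = M² + 348*l (D(l, M) = 348*l + M² = M² + 348*l)
-164355/D(u(-15), -186) - 344982/(-268615) = -164355/((-186)² + 348*(-15)) - 344982/(-268615) = -164355/(34596 - 5220) - 344982*(-1/268615) = -164355/29376 + 344982/268615 = -164355*1/29376 + 344982/268615 = -54785/9792 + 344982/268615 = -11338009031/2630278080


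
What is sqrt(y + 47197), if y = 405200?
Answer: sqrt(452397) ≈ 672.60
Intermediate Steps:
sqrt(y + 47197) = sqrt(405200 + 47197) = sqrt(452397)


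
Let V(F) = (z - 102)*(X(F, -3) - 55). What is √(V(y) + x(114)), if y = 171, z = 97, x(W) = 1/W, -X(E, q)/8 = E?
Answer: √92466654/114 ≈ 84.350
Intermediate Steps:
X(E, q) = -8*E
V(F) = 275 + 40*F (V(F) = (97 - 102)*(-8*F - 55) = -5*(-55 - 8*F) = 275 + 40*F)
√(V(y) + x(114)) = √((275 + 40*171) + 1/114) = √((275 + 6840) + 1/114) = √(7115 + 1/114) = √(811111/114) = √92466654/114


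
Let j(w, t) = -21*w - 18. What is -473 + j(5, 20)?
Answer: -596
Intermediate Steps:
j(w, t) = -18 - 21*w
-473 + j(5, 20) = -473 + (-18 - 21*5) = -473 + (-18 - 105) = -473 - 123 = -596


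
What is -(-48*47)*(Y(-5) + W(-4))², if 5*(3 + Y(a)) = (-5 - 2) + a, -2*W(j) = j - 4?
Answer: 110544/25 ≈ 4421.8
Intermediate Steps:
W(j) = 2 - j/2 (W(j) = -(j - 4)/2 = -(-4 + j)/2 = 2 - j/2)
Y(a) = -22/5 + a/5 (Y(a) = -3 + ((-5 - 2) + a)/5 = -3 + (-7 + a)/5 = -3 + (-7/5 + a/5) = -22/5 + a/5)
-(-48*47)*(Y(-5) + W(-4))² = -(-48*47)*((-22/5 + (⅕)*(-5)) + (2 - ½*(-4)))² = -(-2256)*((-22/5 - 1) + (2 + 2))² = -(-2256)*(-27/5 + 4)² = -(-2256)*(-7/5)² = -(-2256)*49/25 = -1*(-110544/25) = 110544/25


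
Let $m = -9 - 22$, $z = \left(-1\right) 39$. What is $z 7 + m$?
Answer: $-304$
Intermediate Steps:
$z = -39$
$m = -31$ ($m = -9 - 22 = -31$)
$z 7 + m = \left(-39\right) 7 - 31 = -273 - 31 = -304$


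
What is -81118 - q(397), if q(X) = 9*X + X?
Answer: -85088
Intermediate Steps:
q(X) = 10*X
-81118 - q(397) = -81118 - 10*397 = -81118 - 1*3970 = -81118 - 3970 = -85088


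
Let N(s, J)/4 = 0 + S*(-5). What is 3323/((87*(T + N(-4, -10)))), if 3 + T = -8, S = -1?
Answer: 3323/783 ≈ 4.2439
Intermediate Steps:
T = -11 (T = -3 - 8 = -11)
N(s, J) = 20 (N(s, J) = 4*(0 - 1*(-5)) = 4*(0 + 5) = 4*5 = 20)
3323/((87*(T + N(-4, -10)))) = 3323/((87*(-11 + 20))) = 3323/((87*9)) = 3323/783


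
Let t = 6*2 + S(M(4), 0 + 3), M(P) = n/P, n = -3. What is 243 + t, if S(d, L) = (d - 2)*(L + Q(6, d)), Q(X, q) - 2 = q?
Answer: 3893/16 ≈ 243.31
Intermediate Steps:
Q(X, q) = 2 + q
M(P) = -3/P
S(d, L) = (-2 + d)*(2 + L + d) (S(d, L) = (d - 2)*(L + (2 + d)) = (-2 + d)*(2 + L + d))
t = 5/16 (t = 6*2 + (-4 + (-3/4)**2 - 2*(0 + 3) + (0 + 3)*(-3/4)) = 12 + (-4 + (-3*1/4)**2 - 2*3 + 3*(-3*1/4)) = 12 + (-4 + (-3/4)**2 - 6 + 3*(-3/4)) = 12 + (-4 + 9/16 - 6 - 9/4) = 12 - 187/16 = 5/16 ≈ 0.31250)
243 + t = 243 + 5/16 = 3893/16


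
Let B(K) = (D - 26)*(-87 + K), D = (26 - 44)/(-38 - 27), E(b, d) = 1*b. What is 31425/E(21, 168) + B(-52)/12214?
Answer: 4158917053/2778685 ≈ 1496.7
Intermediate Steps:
E(b, d) = b
D = 18/65 (D = -18/(-65) = -18*(-1/65) = 18/65 ≈ 0.27692)
B(K) = 145464/65 - 1672*K/65 (B(K) = (18/65 - 26)*(-87 + K) = -1672*(-87 + K)/65 = 145464/65 - 1672*K/65)
31425/E(21, 168) + B(-52)/12214 = 31425/21 + (145464/65 - 1672/65*(-52))/12214 = 31425*(1/21) + (145464/65 + 6688/5)*(1/12214) = 10475/7 + (232408/65)*(1/12214) = 10475/7 + 116204/396955 = 4158917053/2778685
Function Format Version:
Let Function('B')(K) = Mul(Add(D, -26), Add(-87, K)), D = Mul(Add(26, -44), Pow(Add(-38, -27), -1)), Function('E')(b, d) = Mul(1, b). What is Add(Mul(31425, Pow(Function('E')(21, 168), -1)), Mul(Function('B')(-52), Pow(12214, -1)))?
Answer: Rational(4158917053, 2778685) ≈ 1496.7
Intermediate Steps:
Function('E')(b, d) = b
D = Rational(18, 65) (D = Mul(-18, Pow(-65, -1)) = Mul(-18, Rational(-1, 65)) = Rational(18, 65) ≈ 0.27692)
Function('B')(K) = Add(Rational(145464, 65), Mul(Rational(-1672, 65), K)) (Function('B')(K) = Mul(Add(Rational(18, 65), -26), Add(-87, K)) = Mul(Rational(-1672, 65), Add(-87, K)) = Add(Rational(145464, 65), Mul(Rational(-1672, 65), K)))
Add(Mul(31425, Pow(Function('E')(21, 168), -1)), Mul(Function('B')(-52), Pow(12214, -1))) = Add(Mul(31425, Pow(21, -1)), Mul(Add(Rational(145464, 65), Mul(Rational(-1672, 65), -52)), Pow(12214, -1))) = Add(Mul(31425, Rational(1, 21)), Mul(Add(Rational(145464, 65), Rational(6688, 5)), Rational(1, 12214))) = Add(Rational(10475, 7), Mul(Rational(232408, 65), Rational(1, 12214))) = Add(Rational(10475, 7), Rational(116204, 396955)) = Rational(4158917053, 2778685)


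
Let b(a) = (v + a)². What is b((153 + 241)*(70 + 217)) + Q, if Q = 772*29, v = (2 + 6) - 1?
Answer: 12788239613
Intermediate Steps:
v = 7 (v = 8 - 1 = 7)
b(a) = (7 + a)²
Q = 22388
b((153 + 241)*(70 + 217)) + Q = (7 + (153 + 241)*(70 + 217))² + 22388 = (7 + 394*287)² + 22388 = (7 + 113078)² + 22388 = 113085² + 22388 = 12788217225 + 22388 = 12788239613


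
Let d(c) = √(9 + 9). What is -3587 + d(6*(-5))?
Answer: -3587 + 3*√2 ≈ -3582.8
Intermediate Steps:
d(c) = 3*√2 (d(c) = √18 = 3*√2)
-3587 + d(6*(-5)) = -3587 + 3*√2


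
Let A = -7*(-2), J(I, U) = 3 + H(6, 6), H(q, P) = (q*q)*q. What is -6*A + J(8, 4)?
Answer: 135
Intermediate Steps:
H(q, P) = q**3 (H(q, P) = q**2*q = q**3)
J(I, U) = 219 (J(I, U) = 3 + 6**3 = 3 + 216 = 219)
A = 14
-6*A + J(8, 4) = -6*14 + 219 = -84 + 219 = 135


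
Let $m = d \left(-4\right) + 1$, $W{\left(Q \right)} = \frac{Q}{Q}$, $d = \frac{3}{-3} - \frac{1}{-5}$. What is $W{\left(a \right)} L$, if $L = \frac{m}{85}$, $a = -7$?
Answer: $\frac{21}{425} \approx 0.049412$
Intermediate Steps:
$d = - \frac{4}{5}$ ($d = 3 \left(- \frac{1}{3}\right) - - \frac{1}{5} = -1 + \frac{1}{5} = - \frac{4}{5} \approx -0.8$)
$W{\left(Q \right)} = 1$
$m = \frac{21}{5}$ ($m = \left(- \frac{4}{5}\right) \left(-4\right) + 1 = \frac{16}{5} + 1 = \frac{21}{5} \approx 4.2$)
$L = \frac{21}{425}$ ($L = \frac{21}{5 \cdot 85} = \frac{21}{5} \cdot \frac{1}{85} = \frac{21}{425} \approx 0.049412$)
$W{\left(a \right)} L = 1 \cdot \frac{21}{425} = \frac{21}{425}$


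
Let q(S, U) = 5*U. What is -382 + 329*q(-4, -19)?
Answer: -31637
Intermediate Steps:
-382 + 329*q(-4, -19) = -382 + 329*(5*(-19)) = -382 + 329*(-95) = -382 - 31255 = -31637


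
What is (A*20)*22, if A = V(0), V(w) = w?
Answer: 0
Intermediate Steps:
A = 0
(A*20)*22 = (0*20)*22 = 0*22 = 0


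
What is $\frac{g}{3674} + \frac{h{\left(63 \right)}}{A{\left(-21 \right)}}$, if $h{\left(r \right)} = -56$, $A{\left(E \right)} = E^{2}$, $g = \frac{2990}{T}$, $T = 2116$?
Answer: $- \frac{1347937}{10647252} \approx -0.1266$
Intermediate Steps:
$g = \frac{65}{46}$ ($g = \frac{2990}{2116} = 2990 \cdot \frac{1}{2116} = \frac{65}{46} \approx 1.413$)
$\frac{g}{3674} + \frac{h{\left(63 \right)}}{A{\left(-21 \right)}} = \frac{65}{46 \cdot 3674} - \frac{56}{\left(-21\right)^{2}} = \frac{65}{46} \cdot \frac{1}{3674} - \frac{56}{441} = \frac{65}{169004} - \frac{8}{63} = - \frac{1347937}{10647252}$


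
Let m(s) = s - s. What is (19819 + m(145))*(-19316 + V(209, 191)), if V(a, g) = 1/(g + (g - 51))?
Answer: -126714659305/331 ≈ -3.8282e+8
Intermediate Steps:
m(s) = 0
V(a, g) = 1/(-51 + 2*g) (V(a, g) = 1/(g + (-51 + g)) = 1/(-51 + 2*g))
(19819 + m(145))*(-19316 + V(209, 191)) = (19819 + 0)*(-19316 + 1/(-51 + 2*191)) = 19819*(-19316 + 1/(-51 + 382)) = 19819*(-19316 + 1/331) = 19819*(-6393595/331) = -126714659305/331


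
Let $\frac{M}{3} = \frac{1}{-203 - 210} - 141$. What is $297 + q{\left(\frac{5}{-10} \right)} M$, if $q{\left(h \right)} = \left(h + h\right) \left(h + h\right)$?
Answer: $- \frac{52041}{413} \approx -126.01$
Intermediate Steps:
$q{\left(h \right)} = 4 h^{2}$ ($q{\left(h \right)} = 2 h 2 h = 4 h^{2}$)
$M = - \frac{174702}{413}$ ($M = 3 \left(\frac{1}{-203 - 210} - 141\right) = 3 \left(\frac{1}{-413} - 141\right) = 3 \left(- \frac{1}{413} - 141\right) = 3 \left(- \frac{58234}{413}\right) = - \frac{174702}{413} \approx -423.01$)
$297 + q{\left(\frac{5}{-10} \right)} M = 297 + 4 \left(\frac{5}{-10}\right)^{2} \left(- \frac{174702}{413}\right) = 297 + 4 \left(5 \left(- \frac{1}{10}\right)\right)^{2} \left(- \frac{174702}{413}\right) = 297 + 4 \left(- \frac{1}{2}\right)^{2} \left(- \frac{174702}{413}\right) = 297 + 4 \cdot \frac{1}{4} \left(- \frac{174702}{413}\right) = 297 + 1 \left(- \frac{174702}{413}\right) = 297 - \frac{174702}{413} = - \frac{52041}{413}$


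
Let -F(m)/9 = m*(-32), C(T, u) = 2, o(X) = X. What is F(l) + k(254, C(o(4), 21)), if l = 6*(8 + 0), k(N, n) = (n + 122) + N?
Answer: 14202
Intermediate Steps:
k(N, n) = 122 + N + n (k(N, n) = (122 + n) + N = 122 + N + n)
l = 48 (l = 6*8 = 48)
F(m) = 288*m (F(m) = -9*m*(-32) = -(-288)*m = 288*m)
F(l) + k(254, C(o(4), 21)) = 288*48 + (122 + 254 + 2) = 13824 + 378 = 14202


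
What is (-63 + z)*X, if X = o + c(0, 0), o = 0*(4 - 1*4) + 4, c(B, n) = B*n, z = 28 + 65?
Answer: 120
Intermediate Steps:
z = 93
o = 4 (o = 0*(4 - 4) + 4 = 0*0 + 4 = 0 + 4 = 4)
X = 4 (X = 4 + 0*0 = 4 + 0 = 4)
(-63 + z)*X = (-63 + 93)*4 = 30*4 = 120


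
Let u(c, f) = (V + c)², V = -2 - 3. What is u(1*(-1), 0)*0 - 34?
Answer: -34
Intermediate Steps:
V = -5
u(c, f) = (-5 + c)²
u(1*(-1), 0)*0 - 34 = (-5 + 1*(-1))²*0 - 34 = (-5 - 1)²*0 - 34 = (-6)²*0 - 34 = 36*0 - 34 = 0 - 34 = -34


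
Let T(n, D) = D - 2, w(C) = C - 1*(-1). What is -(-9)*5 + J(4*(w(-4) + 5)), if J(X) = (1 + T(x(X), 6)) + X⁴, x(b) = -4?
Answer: 4146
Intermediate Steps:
w(C) = 1 + C (w(C) = C + 1 = 1 + C)
T(n, D) = -2 + D
J(X) = 5 + X⁴ (J(X) = (1 + (-2 + 6)) + X⁴ = (1 + 4) + X⁴ = 5 + X⁴)
-(-9)*5 + J(4*(w(-4) + 5)) = -(-9)*5 + (5 + (4*((1 - 4) + 5))⁴) = -9*(-5) + (5 + (4*(-3 + 5))⁴) = 45 + (5 + (4*2)⁴) = 45 + (5 + 8⁴) = 45 + (5 + 4096) = 45 + 4101 = 4146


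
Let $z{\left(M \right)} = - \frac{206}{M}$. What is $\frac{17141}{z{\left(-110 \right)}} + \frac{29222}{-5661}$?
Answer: $\frac{5333926189}{583083} \approx 9147.8$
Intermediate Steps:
$\frac{17141}{z{\left(-110 \right)}} + \frac{29222}{-5661} = \frac{17141}{\left(-206\right) \frac{1}{-110}} + \frac{29222}{-5661} = \frac{17141}{\left(-206\right) \left(- \frac{1}{110}\right)} + 29222 \left(- \frac{1}{5661}\right) = \frac{17141}{\frac{103}{55}} - \frac{29222}{5661} = 17141 \cdot \frac{55}{103} - \frac{29222}{5661} = \frac{942755}{103} - \frac{29222}{5661} = \frac{5333926189}{583083}$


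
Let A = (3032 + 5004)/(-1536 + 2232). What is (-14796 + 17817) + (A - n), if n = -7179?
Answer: 1776809/174 ≈ 10212.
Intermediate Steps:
A = 2009/174 (A = 8036/696 = 8036*(1/696) = 2009/174 ≈ 11.546)
(-14796 + 17817) + (A - n) = (-14796 + 17817) + (2009/174 - 1*(-7179)) = 3021 + (2009/174 + 7179) = 3021 + 1251155/174 = 1776809/174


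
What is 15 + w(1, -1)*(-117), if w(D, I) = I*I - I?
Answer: -219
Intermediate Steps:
w(D, I) = I² - I
15 + w(1, -1)*(-117) = 15 - (-1 - 1)*(-117) = 15 - 1*(-2)*(-117) = 15 + 2*(-117) = 15 - 234 = -219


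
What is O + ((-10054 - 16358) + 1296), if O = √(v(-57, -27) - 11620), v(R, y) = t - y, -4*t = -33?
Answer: -25116 + I*√46339/2 ≈ -25116.0 + 107.63*I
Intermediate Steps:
t = 33/4 (t = -¼*(-33) = 33/4 ≈ 8.2500)
v(R, y) = 33/4 - y
O = I*√46339/2 (O = √((33/4 - 1*(-27)) - 11620) = √((33/4 + 27) - 11620) = √(141/4 - 11620) = √(-46339/4) = I*√46339/2 ≈ 107.63*I)
O + ((-10054 - 16358) + 1296) = I*√46339/2 + ((-10054 - 16358) + 1296) = I*√46339/2 + (-26412 + 1296) = I*√46339/2 - 25116 = -25116 + I*√46339/2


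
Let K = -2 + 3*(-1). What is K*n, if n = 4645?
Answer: -23225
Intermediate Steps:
K = -5 (K = -2 - 3 = -5)
K*n = -5*4645 = -23225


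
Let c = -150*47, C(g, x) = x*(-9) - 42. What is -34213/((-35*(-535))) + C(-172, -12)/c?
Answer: -64650/35203 ≈ -1.8365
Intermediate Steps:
C(g, x) = -42 - 9*x (C(g, x) = -9*x - 42 = -42 - 9*x)
c = -7050
-34213/((-35*(-535))) + C(-172, -12)/c = -34213/((-35*(-535))) + (-42 - 9*(-12))/(-7050) = -34213/18725 + (-42 + 108)*(-1/7050) = -34213*1/18725 + 66*(-1/7050) = -34213/18725 - 11/1175 = -64650/35203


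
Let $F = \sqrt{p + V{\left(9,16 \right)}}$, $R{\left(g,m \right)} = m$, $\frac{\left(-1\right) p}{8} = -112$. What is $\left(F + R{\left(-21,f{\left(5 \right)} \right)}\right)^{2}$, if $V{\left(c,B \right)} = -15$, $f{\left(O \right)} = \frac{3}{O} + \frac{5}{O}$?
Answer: $\frac{22089}{25} + \frac{16 \sqrt{881}}{5} \approx 978.54$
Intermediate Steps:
$f{\left(O \right)} = \frac{8}{O}$
$p = 896$ ($p = \left(-8\right) \left(-112\right) = 896$)
$F = \sqrt{881}$ ($F = \sqrt{896 - 15} = \sqrt{881} \approx 29.682$)
$\left(F + R{\left(-21,f{\left(5 \right)} \right)}\right)^{2} = \left(\sqrt{881} + \frac{8}{5}\right)^{2} = \left(\frac{8}{5} + \sqrt{881}\right)^{2}$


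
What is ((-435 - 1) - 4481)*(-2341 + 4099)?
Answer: -8644086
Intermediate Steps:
((-435 - 1) - 4481)*(-2341 + 4099) = (-436 - 4481)*1758 = -4917*1758 = -8644086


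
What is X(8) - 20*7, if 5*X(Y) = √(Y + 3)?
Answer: -140 + √11/5 ≈ -139.34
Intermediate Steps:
X(Y) = √(3 + Y)/5 (X(Y) = √(Y + 3)/5 = √(3 + Y)/5)
X(8) - 20*7 = √(3 + 8)/5 - 20*7 = √11/5 - 140 = -140 + √11/5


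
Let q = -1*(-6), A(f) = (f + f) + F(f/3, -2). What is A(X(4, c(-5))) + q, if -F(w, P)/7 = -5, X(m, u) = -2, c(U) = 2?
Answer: 37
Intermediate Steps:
F(w, P) = 35 (F(w, P) = -7*(-5) = 35)
A(f) = 35 + 2*f (A(f) = (f + f) + 35 = 2*f + 35 = 35 + 2*f)
q = 6
A(X(4, c(-5))) + q = (35 + 2*(-2)) + 6 = (35 - 4) + 6 = 31 + 6 = 37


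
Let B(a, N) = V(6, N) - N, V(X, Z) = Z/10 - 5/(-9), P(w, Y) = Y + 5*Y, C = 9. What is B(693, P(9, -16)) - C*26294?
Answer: -10645157/45 ≈ -2.3656e+5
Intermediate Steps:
P(w, Y) = 6*Y
V(X, Z) = 5/9 + Z/10 (V(X, Z) = Z*(⅒) - 5*(-⅑) = Z/10 + 5/9 = 5/9 + Z/10)
B(a, N) = 5/9 - 9*N/10 (B(a, N) = (5/9 + N/10) - N = 5/9 - 9*N/10)
B(693, P(9, -16)) - C*26294 = (5/9 - 27*(-16)/5) - 9*26294 = (5/9 - 9/10*(-96)) - 1*236646 = (5/9 + 432/5) - 236646 = 3913/45 - 236646 = -10645157/45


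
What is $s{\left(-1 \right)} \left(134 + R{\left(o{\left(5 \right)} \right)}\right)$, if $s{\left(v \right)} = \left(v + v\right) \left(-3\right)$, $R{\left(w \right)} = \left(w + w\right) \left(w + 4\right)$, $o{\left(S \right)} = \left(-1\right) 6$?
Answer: $948$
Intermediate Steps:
$o{\left(S \right)} = -6$
$R{\left(w \right)} = 2 w \left(4 + w\right)$
$s{\left(v \right)} = - 6 v$ ($s{\left(v \right)} = 2 v \left(-3\right) = - 6 v$)
$s{\left(-1 \right)} \left(134 + R{\left(o{\left(5 \right)} \right)}\right) = \left(-6\right) \left(-1\right) \left(134 + 2 \left(-6\right) \left(4 - 6\right)\right) = 6 \left(134 + 2 \left(-6\right) \left(-2\right)\right) = 6 \left(134 + 24\right) = 6 \cdot 158 = 948$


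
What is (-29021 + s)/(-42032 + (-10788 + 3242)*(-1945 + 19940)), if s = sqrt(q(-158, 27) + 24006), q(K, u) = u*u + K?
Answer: 29021/135832302 - sqrt(24577)/135832302 ≈ 0.00021250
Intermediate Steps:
q(K, u) = K + u**2 (q(K, u) = u**2 + K = K + u**2)
s = sqrt(24577) (s = sqrt((-158 + 27**2) + 24006) = sqrt((-158 + 729) + 24006) = sqrt(571 + 24006) = sqrt(24577) ≈ 156.77)
(-29021 + s)/(-42032 + (-10788 + 3242)*(-1945 + 19940)) = (-29021 + sqrt(24577))/(-42032 + (-10788 + 3242)*(-1945 + 19940)) = (-29021 + sqrt(24577))/(-42032 - 7546*17995) = (-29021 + sqrt(24577))/(-42032 - 135790270) = (-29021 + sqrt(24577))/(-135832302) = (-29021 + sqrt(24577))*(-1/135832302) = 29021/135832302 - sqrt(24577)/135832302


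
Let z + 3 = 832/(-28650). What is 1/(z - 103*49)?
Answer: -14325/72341666 ≈ -0.00019802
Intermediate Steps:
z = -43391/14325 (z = -3 + 832/(-28650) = -3 + 832*(-1/28650) = -3 - 416/14325 = -43391/14325 ≈ -3.0290)
1/(z - 103*49) = 1/(-43391/14325 - 103*49) = 1/(-43391/14325 - 5047) = 1/(-72341666/14325) = -14325/72341666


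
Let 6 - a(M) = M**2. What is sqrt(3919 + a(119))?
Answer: 2*I*sqrt(2559) ≈ 101.17*I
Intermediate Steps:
a(M) = 6 - M**2
sqrt(3919 + a(119)) = sqrt(3919 + (6 - 1*119**2)) = sqrt(3919 + (6 - 1*14161)) = sqrt(3919 + (6 - 14161)) = sqrt(3919 - 14155) = sqrt(-10236) = 2*I*sqrt(2559)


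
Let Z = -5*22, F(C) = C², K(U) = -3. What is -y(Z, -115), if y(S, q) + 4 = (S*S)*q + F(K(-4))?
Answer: 1391495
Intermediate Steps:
Z = -110
y(S, q) = 5 + q*S² (y(S, q) = -4 + ((S*S)*q + (-3)²) = -4 + (S²*q + 9) = -4 + (q*S² + 9) = -4 + (9 + q*S²) = 5 + q*S²)
-y(Z, -115) = -(5 - 115*(-110)²) = -(5 - 115*12100) = -(5 - 1391500) = -1*(-1391495) = 1391495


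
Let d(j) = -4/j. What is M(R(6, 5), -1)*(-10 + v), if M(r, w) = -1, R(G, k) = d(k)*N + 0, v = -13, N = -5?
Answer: 23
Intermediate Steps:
R(G, k) = 20/k (R(G, k) = -4/k*(-5) + 0 = 20/k + 0 = 20/k)
M(R(6, 5), -1)*(-10 + v) = -(-10 - 13) = -1*(-23) = 23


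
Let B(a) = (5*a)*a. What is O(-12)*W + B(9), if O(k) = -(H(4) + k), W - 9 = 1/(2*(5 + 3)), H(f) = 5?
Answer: 7495/16 ≈ 468.44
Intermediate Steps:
B(a) = 5*a**2
W = 145/16 (W = 9 + 1/(2*(5 + 3)) = 9 + 1/(2*8) = 9 + 1/16 = 145/16 ≈ 9.0625)
O(k) = -5 - k (O(k) = -(5 + k) = -5 - k)
O(-12)*W + B(9) = (-5 - 1*(-12))*(145/16) + 5*9**2 = (-5 + 12)*(145/16) + 5*81 = 7*(145/16) + 405 = 1015/16 + 405 = 7495/16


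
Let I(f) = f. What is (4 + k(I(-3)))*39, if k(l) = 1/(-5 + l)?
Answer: 1209/8 ≈ 151.13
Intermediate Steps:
(4 + k(I(-3)))*39 = (4 + 1/(-5 - 3))*39 = (4 + 1/(-8))*39 = (4 - ⅛)*39 = (31/8)*39 = 1209/8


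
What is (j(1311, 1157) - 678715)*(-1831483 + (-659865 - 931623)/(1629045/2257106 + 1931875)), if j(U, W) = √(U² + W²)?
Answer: 1084055881991567260348759/872089656559 - 7986090494475348713*√3057370/4360448282795 ≈ 1.2399e+12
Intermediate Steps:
(j(1311, 1157) - 678715)*(-1831483 + (-659865 - 931623)/(1629045/2257106 + 1931875)) = (√(1311² + 1157²) - 678715)*(-1831483 + (-659865 - 931623)/(1629045/2257106 + 1931875)) = (√(1718721 + 1338649) - 678715)*(-1831483 - 1591488/(1629045*(1/2257106) + 1931875)) = (√3057370 - 678715)*(-1831483 - 1591488/(1629045/2257106 + 1931875)) = (-678715 + √3057370)*(-1831483 - 1591488/4360448282795/2257106) = (-678715 + √3057370)*(-1831483 - 1591488*2257106/4360448282795) = (-678715 + √3057370)*(-1831483 - 3592157113728/4360448282795) = (-678715 + √3057370)*(-7986090494475348713/4360448282795) = 1084055881991567260348759/872089656559 - 7986090494475348713*√3057370/4360448282795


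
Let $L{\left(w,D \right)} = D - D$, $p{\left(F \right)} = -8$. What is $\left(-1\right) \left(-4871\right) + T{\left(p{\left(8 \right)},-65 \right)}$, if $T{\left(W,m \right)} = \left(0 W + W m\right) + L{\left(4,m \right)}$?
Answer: $5391$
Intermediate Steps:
$L{\left(w,D \right)} = 0$
$T{\left(W,m \right)} = W m$ ($T{\left(W,m \right)} = \left(0 W + W m\right) + 0 = \left(0 + W m\right) + 0 = W m + 0 = W m$)
$\left(-1\right) \left(-4871\right) + T{\left(p{\left(8 \right)},-65 \right)} = \left(-1\right) \left(-4871\right) - -520 = 4871 + 520 = 5391$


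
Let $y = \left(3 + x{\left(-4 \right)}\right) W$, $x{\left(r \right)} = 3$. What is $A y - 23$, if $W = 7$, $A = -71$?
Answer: $-3005$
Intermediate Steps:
$y = 42$ ($y = \left(3 + 3\right) 7 = 6 \cdot 7 = 42$)
$A y - 23 = \left(-71\right) 42 - 23 = -2982 - 23 = -3005$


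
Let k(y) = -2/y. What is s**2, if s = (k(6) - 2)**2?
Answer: 2401/81 ≈ 29.642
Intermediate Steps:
s = 49/9 (s = (-2/6 - 2)**2 = (-2*1/6 - 2)**2 = (-1/3 - 2)**2 = (-7/3)**2 = 49/9 ≈ 5.4444)
s**2 = (49/9)**2 = 2401/81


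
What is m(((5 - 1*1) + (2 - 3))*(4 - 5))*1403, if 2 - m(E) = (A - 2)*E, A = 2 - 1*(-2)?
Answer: 11224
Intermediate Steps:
A = 4 (A = 2 + 2 = 4)
m(E) = 2 - 2*E (m(E) = 2 - (4 - 2)*E = 2 - 2*E)
m(((5 - 1*1) + (2 - 3))*(4 - 5))*1403 = (2 - 2*((5 - 1*1) + (2 - 3))*(4 - 5))*1403 = (2 - 2*((5 - 1) - 1)*(-1))*1403 = (2 - 2*(4 - 1)*(-1))*1403 = (2 - 6*(-1))*1403 = (2 - 2*(-3))*1403 = (2 + 6)*1403 = 8*1403 = 11224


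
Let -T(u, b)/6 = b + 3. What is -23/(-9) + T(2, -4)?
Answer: 77/9 ≈ 8.5556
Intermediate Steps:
T(u, b) = -18 - 6*b (T(u, b) = -6*(b + 3) = -6*(3 + b) = -18 - 6*b)
-23/(-9) + T(2, -4) = -23/(-9) + (-18 - 6*(-4)) = -23*(-⅑) + (-18 + 24) = 23/9 + 6 = 77/9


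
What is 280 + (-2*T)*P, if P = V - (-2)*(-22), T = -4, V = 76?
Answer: 536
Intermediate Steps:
P = 32 (P = 76 - (-2)*(-22) = 76 - 1*44 = 76 - 44 = 32)
280 + (-2*T)*P = 280 - 2*(-4)*32 = 280 + 8*32 = 280 + 256 = 536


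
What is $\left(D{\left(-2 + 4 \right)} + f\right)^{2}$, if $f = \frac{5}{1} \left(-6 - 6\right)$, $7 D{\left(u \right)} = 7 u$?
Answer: $3364$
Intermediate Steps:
$D{\left(u \right)} = u$ ($D{\left(u \right)} = \frac{7 u}{7} = u$)
$f = -60$ ($f = 5 \cdot 1 \left(-12\right) = 5 \left(-12\right) = -60$)
$\left(D{\left(-2 + 4 \right)} + f\right)^{2} = \left(\left(-2 + 4\right) - 60\right)^{2} = \left(2 - 60\right)^{2} = \left(-58\right)^{2} = 3364$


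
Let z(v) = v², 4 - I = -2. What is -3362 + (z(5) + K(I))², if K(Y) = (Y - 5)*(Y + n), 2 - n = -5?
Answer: -1918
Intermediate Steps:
I = 6 (I = 4 - 1*(-2) = 4 + 2 = 6)
n = 7 (n = 2 - 1*(-5) = 2 + 5 = 7)
K(Y) = (-5 + Y)*(7 + Y) (K(Y) = (Y - 5)*(Y + 7) = (-5 + Y)*(7 + Y))
-3362 + (z(5) + K(I))² = -3362 + (5² + (-35 + 6² + 2*6))² = -3362 + (25 + (-35 + 36 + 12))² = -3362 + (25 + 13)² = -3362 + 38² = -3362 + 1444 = -1918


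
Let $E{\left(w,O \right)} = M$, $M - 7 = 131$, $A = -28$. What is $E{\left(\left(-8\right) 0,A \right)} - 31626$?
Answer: $-31488$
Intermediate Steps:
$M = 138$ ($M = 7 + 131 = 138$)
$E{\left(w,O \right)} = 138$
$E{\left(\left(-8\right) 0,A \right)} - 31626 = 138 - 31626 = -31488$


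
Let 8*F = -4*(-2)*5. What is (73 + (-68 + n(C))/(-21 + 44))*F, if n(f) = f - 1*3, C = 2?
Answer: 350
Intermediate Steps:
n(f) = -3 + f (n(f) = f - 3 = -3 + f)
F = 5 (F = (-4*(-2)*5)/8 = (8*5)/8 = (⅛)*40 = 5)
(73 + (-68 + n(C))/(-21 + 44))*F = (73 + (-68 + (-3 + 2))/(-21 + 44))*5 = (73 + (-68 - 1)/23)*5 = (73 - 69*1/23)*5 = (73 - 3)*5 = 70*5 = 350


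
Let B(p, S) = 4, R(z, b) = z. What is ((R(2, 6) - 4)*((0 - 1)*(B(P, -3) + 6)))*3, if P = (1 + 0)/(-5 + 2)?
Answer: 60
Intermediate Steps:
P = -⅓ (P = 1/(-3) = 1*(-⅓) = -⅓ ≈ -0.33333)
((R(2, 6) - 4)*((0 - 1)*(B(P, -3) + 6)))*3 = ((2 - 4)*((0 - 1)*(4 + 6)))*3 = -(-2)*10*3 = -2*(-10)*3 = 20*3 = 60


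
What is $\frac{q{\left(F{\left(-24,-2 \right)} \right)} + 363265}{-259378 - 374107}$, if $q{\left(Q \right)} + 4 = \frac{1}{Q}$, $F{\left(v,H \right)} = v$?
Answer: $- \frac{8718263}{15203640} \approx -0.57343$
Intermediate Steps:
$q{\left(Q \right)} = -4 + \frac{1}{Q}$
$\frac{q{\left(F{\left(-24,-2 \right)} \right)} + 363265}{-259378 - 374107} = \frac{\left(-4 + \frac{1}{-24}\right) + 363265}{-259378 - 374107} = \frac{\left(-4 - \frac{1}{24}\right) + 363265}{-633485} = \left(- \frac{97}{24} + 363265\right) \left(- \frac{1}{633485}\right) = \frac{8718263}{24} \left(- \frac{1}{633485}\right) = - \frac{8718263}{15203640}$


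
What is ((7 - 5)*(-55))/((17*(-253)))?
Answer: 10/391 ≈ 0.025575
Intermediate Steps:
((7 - 5)*(-55))/((17*(-253))) = (2*(-55))/(-4301) = -110*(-1/4301) = 10/391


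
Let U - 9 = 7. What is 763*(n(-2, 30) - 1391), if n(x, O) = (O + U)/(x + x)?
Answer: -2140215/2 ≈ -1.0701e+6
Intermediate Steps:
U = 16 (U = 9 + 7 = 16)
n(x, O) = (16 + O)/(2*x) (n(x, O) = (O + 16)/(x + x) = (16 + O)/((2*x)) = (16 + O)*(1/(2*x)) = (16 + O)/(2*x))
763*(n(-2, 30) - 1391) = 763*((½)*(16 + 30)/(-2) - 1391) = 763*((½)*(-½)*46 - 1391) = 763*(-23/2 - 1391) = 763*(-2805/2) = -2140215/2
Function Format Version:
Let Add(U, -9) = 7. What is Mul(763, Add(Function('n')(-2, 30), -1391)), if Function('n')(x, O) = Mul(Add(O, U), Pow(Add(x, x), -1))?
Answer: Rational(-2140215, 2) ≈ -1.0701e+6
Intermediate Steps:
U = 16 (U = Add(9, 7) = 16)
Function('n')(x, O) = Mul(Rational(1, 2), Pow(x, -1), Add(16, O)) (Function('n')(x, O) = Mul(Add(O, 16), Pow(Add(x, x), -1)) = Mul(Add(16, O), Pow(Mul(2, x), -1)) = Mul(Add(16, O), Mul(Rational(1, 2), Pow(x, -1))) = Mul(Rational(1, 2), Pow(x, -1), Add(16, O)))
Mul(763, Add(Function('n')(-2, 30), -1391)) = Mul(763, Add(Mul(Rational(1, 2), Pow(-2, -1), Add(16, 30)), -1391)) = Mul(763, Add(Mul(Rational(1, 2), Rational(-1, 2), 46), -1391)) = Mul(763, Add(Rational(-23, 2), -1391)) = Mul(763, Rational(-2805, 2)) = Rational(-2140215, 2)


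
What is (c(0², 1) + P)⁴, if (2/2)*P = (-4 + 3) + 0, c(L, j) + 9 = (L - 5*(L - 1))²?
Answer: 50625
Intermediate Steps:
c(L, j) = -9 + (5 - 4*L)² (c(L, j) = -9 + (L - 5*(L - 1))² = -9 + (L - 5*(-1 + L))² = -9 + (L + (5 - 5*L))² = -9 + (5 - 4*L)²)
P = -1 (P = (-4 + 3) + 0 = -1 + 0 = -1)
(c(0², 1) + P)⁴ = ((-9 + (-5 + 4*0²)²) - 1)⁴ = ((-9 + (-5 + 4*0)²) - 1)⁴ = ((-9 + (-5 + 0)²) - 1)⁴ = ((-9 + (-5)²) - 1)⁴ = ((-9 + 25) - 1)⁴ = (16 - 1)⁴ = 15⁴ = 50625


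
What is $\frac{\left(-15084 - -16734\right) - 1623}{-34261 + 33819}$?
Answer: $- \frac{27}{442} \approx -0.061086$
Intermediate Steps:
$\frac{\left(-15084 - -16734\right) - 1623}{-34261 + 33819} = \frac{\left(-15084 + 16734\right) - 1623}{-442} = \left(1650 - 1623\right) \left(- \frac{1}{442}\right) = 27 \left(- \frac{1}{442}\right) = - \frac{27}{442}$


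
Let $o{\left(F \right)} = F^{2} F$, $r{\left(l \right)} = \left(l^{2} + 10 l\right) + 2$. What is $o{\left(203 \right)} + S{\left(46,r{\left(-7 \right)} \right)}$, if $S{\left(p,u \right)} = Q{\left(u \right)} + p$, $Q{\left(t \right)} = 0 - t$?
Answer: $8365492$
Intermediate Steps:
$Q{\left(t \right)} = - t$
$r{\left(l \right)} = 2 + l^{2} + 10 l$
$S{\left(p,u \right)} = p - u$ ($S{\left(p,u \right)} = - u + p = p - u$)
$o{\left(F \right)} = F^{3}$
$o{\left(203 \right)} + S{\left(46,r{\left(-7 \right)} \right)} = 203^{3} + \left(46 - \left(2 + \left(-7\right)^{2} + 10 \left(-7\right)\right)\right) = 8365427 + \left(46 - \left(2 + 49 - 70\right)\right) = 8365427 + \left(46 - -19\right) = 8365427 + \left(46 + 19\right) = 8365427 + 65 = 8365492$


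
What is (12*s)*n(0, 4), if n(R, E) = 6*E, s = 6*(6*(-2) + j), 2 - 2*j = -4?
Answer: -15552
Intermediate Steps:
j = 3 (j = 1 - 1/2*(-4) = 1 + 2 = 3)
s = -54 (s = 6*(6*(-2) + 3) = 6*(-12 + 3) = 6*(-9) = -54)
(12*s)*n(0, 4) = (12*(-54))*(6*4) = -648*24 = -15552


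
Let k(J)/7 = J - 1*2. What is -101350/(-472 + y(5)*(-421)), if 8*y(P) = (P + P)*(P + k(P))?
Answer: 202700/28309 ≈ 7.1603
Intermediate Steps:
k(J) = -14 + 7*J (k(J) = 7*(J - 1*2) = 7*(J - 2) = 7*(-2 + J) = -14 + 7*J)
y(P) = P*(-14 + 8*P)/4 (y(P) = ((P + P)*(P + (-14 + 7*P)))/8 = ((2*P)*(-14 + 8*P))/8 = (2*P*(-14 + 8*P))/8 = P*(-14 + 8*P)/4)
-101350/(-472 + y(5)*(-421)) = -101350/(-472 + ((½)*5*(-7 + 4*5))*(-421)) = -101350/(-472 + ((½)*5*(-7 + 20))*(-421)) = -101350/(-472 + ((½)*5*13)*(-421)) = -101350/(-472 + (65/2)*(-421)) = -101350/(-472 - 27365/2) = -101350/(-28309/2) = -101350*(-2/28309) = 202700/28309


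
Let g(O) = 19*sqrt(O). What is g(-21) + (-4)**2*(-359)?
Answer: -5744 + 19*I*sqrt(21) ≈ -5744.0 + 87.069*I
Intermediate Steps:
g(-21) + (-4)**2*(-359) = 19*sqrt(-21) + (-4)**2*(-359) = 19*(I*sqrt(21)) + 16*(-359) = 19*I*sqrt(21) - 5744 = -5744 + 19*I*sqrt(21)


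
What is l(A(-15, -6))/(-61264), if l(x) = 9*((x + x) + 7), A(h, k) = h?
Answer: 207/61264 ≈ 0.0033788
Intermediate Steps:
l(x) = 63 + 18*x (l(x) = 9*(2*x + 7) = 9*(7 + 2*x) = 63 + 18*x)
l(A(-15, -6))/(-61264) = (63 + 18*(-15))/(-61264) = (63 - 270)*(-1/61264) = -207*(-1/61264) = 207/61264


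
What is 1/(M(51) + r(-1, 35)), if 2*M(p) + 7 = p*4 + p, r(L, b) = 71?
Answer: 1/195 ≈ 0.0051282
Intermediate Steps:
M(p) = -7/2 + 5*p/2 (M(p) = -7/2 + (p*4 + p)/2 = -7/2 + (4*p + p)/2 = -7/2 + (5*p)/2 = -7/2 + 5*p/2)
1/(M(51) + r(-1, 35)) = 1/((-7/2 + (5/2)*51) + 71) = 1/((-7/2 + 255/2) + 71) = 1/(124 + 71) = 1/195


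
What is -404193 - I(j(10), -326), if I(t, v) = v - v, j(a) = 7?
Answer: -404193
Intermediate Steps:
I(t, v) = 0
-404193 - I(j(10), -326) = -404193 - 1*0 = -404193 + 0 = -404193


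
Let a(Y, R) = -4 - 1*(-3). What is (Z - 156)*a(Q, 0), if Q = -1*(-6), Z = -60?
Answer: 216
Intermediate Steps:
Q = 6
a(Y, R) = -1 (a(Y, R) = -4 + 3 = -1)
(Z - 156)*a(Q, 0) = (-60 - 156)*(-1) = -216*(-1) = 216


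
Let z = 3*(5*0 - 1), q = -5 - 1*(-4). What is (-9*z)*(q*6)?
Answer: -162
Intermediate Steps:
q = -1 (q = -5 + 4 = -1)
z = -3 (z = 3*(0 - 1) = 3*(-1) = -3)
(-9*z)*(q*6) = (-9*(-3))*(-1*6) = 27*(-6) = -162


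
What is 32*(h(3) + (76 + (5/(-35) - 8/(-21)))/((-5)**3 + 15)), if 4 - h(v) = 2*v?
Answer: -99536/1155 ≈ -86.178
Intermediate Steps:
h(v) = 4 - 2*v
32*(h(3) + (76 + (5/(-35) - 8/(-21)))/((-5)**3 + 15)) = 32*((4 - 2*3) + (76 + (5/(-35) - 8/(-21)))/((-5)**3 + 15)) = 32*((4 - 6) + (76 + (5*(-1/35) - 8*(-1/21)))/(-125 + 15)) = 32*(-2 + (76 + (-1/7 + 8/21))/(-110)) = 32*(-2 + (76 + 5/21)*(-1/110)) = 32*(-2 + (1601/21)*(-1/110)) = 32*(-2 - 1601/2310) = 32*(-6221/2310) = -99536/1155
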